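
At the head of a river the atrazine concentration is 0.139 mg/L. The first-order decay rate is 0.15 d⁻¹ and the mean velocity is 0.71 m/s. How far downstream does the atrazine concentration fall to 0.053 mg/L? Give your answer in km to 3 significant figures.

394 km

From C = C₀·e^(−kt), t = ln(C₀/C)/k = ln(0.139/0.053)/0.15 = 0.9642/0.15 = 6.428 d.
Distance = v·t = 0.71 m/s × 5.554e+05 s = 3.943e+05 m = 394.3 km.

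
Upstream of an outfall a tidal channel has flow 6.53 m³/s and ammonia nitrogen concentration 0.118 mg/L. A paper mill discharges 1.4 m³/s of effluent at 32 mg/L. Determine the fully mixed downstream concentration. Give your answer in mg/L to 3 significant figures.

5.75 mg/L

By mass balance at complete mixing, C = (1.4·32 + 6.53·0.118) / (1.4 + 6.53) = 45.57/7.93 = 5.747 mg/L.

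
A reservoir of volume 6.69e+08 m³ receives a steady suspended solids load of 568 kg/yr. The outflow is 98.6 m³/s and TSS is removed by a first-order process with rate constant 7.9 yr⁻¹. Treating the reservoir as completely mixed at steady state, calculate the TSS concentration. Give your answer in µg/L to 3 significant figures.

Outflow Q = 98.6 m³/s × 3.156e+07 s/yr = 3.112e+09 m³/yr.
Steady-state CSTR mass balance: W = Q·C + k·V·C, so C = W/(Q + kV).
Q + kV = 3.112e+09 + 7.9·6.69e+08 = 8.397e+09 m³/yr.
C = 568/8.397e+09 = 6.765e-08 kg/m³ = 6.765e-05 mg/L = 0.06765 µg/L.

0.0676 µg/L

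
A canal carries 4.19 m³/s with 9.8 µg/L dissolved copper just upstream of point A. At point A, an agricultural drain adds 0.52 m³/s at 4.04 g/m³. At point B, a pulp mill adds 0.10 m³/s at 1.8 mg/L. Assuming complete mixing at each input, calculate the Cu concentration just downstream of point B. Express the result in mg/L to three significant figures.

9.8 µg/L = 0.0098 mg/L.
After input A: C = (4.19·0.0098 + 0.52·4.04) / 4.71 = 0.4547 mg/L.
After input B: C = (4.71·0.4547 + 0.1·1.8) / 4.81 = 0.4827 mg/L.

0.483 mg/L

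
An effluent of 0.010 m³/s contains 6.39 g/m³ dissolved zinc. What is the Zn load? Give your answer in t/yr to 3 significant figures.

Mass flux = Q·C = 0.01 m³/s × 6.39 g/m³ = 0.0639 g/s.
= 0.0639 g/s × 31.56 = 2.017 t/yr.

2.02 t/yr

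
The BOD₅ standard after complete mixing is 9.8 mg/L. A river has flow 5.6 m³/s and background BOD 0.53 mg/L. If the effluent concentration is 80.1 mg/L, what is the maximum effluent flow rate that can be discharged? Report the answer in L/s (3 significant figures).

738 L/s

Mass balance at complete mixing: C_std·(Q_w + Q_r) = Q_w·C_e + Q_r·C_b.
Rearranging, Q_w = Q_r·(C_std − C_b)/(C_e − C_std) = 5.6·(9.8 − 0.53) / (80.1 − 9.8) = 0.7384 m³/s.
= 738.4 L/s.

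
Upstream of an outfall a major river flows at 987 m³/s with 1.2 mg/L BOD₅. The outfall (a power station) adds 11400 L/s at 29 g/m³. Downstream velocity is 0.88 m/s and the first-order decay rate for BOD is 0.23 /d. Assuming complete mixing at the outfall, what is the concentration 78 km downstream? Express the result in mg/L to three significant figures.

1.20 mg/L

11400 L/s = 11.4 m³/s.
After complete mixing, C₀ = (11.4·29 + 987·1.2) / 998.4 = 1.517 mg/L.
Travel time t = 7.8e+04 m / 0.88 m/s = 8.864e+04 s = 1.026 d.
C = 1.517·exp(−0.23·1.026) = 1.517·0.7898 = 1.198 mg/L.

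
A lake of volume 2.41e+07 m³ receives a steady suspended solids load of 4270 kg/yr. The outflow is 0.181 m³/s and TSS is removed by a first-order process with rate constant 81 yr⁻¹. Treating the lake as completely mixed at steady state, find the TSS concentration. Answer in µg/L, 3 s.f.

Outflow Q = 0.181 m³/s × 3.156e+07 s/yr = 5.712e+06 m³/yr.
Steady-state CSTR mass balance: W = Q·C + k·V·C, so C = W/(Q + kV).
Q + kV = 5.712e+06 + 81·2.41e+07 = 1.958e+09 m³/yr.
C = 4270/1.958e+09 = 2.181e-06 kg/m³ = 0.002181 mg/L = 2.181 µg/L.

2.18 µg/L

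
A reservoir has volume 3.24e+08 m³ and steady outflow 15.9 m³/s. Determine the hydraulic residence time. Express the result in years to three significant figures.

Q = 15.9 m³/s × 3.156e+07 s/yr = 5.018e+08 m³/yr.
Hydraulic residence time τ = V/Q = 3.24e+08/5.018e+08 = 0.6457 yr.

0.646 yr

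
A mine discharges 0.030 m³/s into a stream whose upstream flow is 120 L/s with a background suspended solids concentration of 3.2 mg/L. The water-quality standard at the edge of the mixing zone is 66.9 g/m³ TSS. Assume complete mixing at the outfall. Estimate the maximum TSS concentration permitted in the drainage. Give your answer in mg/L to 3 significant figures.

322 mg/L

120 L/s = 0.12 m³/s.
Mass balance: 66.9·0.15 = 0.03·Cₑ + 0.12·3.2.
Cₑ = (10.04 − 0.384) / 0.03 = 321.7 mg/L.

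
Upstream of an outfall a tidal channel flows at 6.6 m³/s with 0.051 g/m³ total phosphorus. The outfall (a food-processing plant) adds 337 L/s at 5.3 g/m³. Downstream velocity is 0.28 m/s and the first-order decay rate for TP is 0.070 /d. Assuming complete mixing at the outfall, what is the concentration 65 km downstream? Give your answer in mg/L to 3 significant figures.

337 L/s = 0.337 m³/s.
After complete mixing, C₀ = (0.337·5.3 + 6.6·0.051) / 6.937 = 0.306 mg/L.
Travel time t = 6.5e+04 m / 0.28 m/s = 2.321e+05 s = 2.687 d.
C = 0.306·exp(−0.070·2.687) = 0.306·0.8285 = 0.2535 mg/L.

0.254 mg/L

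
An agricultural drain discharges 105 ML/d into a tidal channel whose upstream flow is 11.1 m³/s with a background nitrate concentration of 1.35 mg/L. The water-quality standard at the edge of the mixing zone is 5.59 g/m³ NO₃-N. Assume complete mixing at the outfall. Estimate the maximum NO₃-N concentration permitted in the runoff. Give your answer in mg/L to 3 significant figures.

44.3 mg/L

105 ML/d = 1.215 m³/s.
Mass balance: 5.59·12.32 = 1.215·Cₑ + 11.1·1.35.
Cₑ = (68.84 − 14.99) / 1.215 = 44.32 mg/L.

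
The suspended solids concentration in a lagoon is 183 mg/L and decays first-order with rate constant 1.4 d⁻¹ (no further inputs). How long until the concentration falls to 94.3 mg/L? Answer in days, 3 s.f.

0.474 d

t = ln(C₀/C)/k = ln(183/94.3)/1.4 = 0.663/1.4 = 0.4736 d.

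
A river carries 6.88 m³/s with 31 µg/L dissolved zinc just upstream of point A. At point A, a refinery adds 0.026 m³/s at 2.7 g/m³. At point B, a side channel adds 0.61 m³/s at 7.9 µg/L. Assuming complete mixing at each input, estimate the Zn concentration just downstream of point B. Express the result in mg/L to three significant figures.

0.0384 mg/L

31 µg/L = 0.031 mg/L.
After input A: C = (6.88·0.031 + 0.026·2.7) / 6.906 = 0.04105 mg/L.
7.9 µg/L = 0.0079 mg/L.
After input B: C = (6.906·0.04105 + 0.61·0.0079) / 7.516 = 0.03836 mg/L.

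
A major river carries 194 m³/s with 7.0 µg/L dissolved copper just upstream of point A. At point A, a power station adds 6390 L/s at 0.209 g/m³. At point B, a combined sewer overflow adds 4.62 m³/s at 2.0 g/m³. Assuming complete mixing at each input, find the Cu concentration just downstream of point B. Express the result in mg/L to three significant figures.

7.0 µg/L = 0.007 mg/L.
6390 L/s = 6.39 m³/s.
After input A: C = (194·0.007 + 6.39·0.209) / 200.4 = 0.01344 mg/L.
After input B: C = (200.4·0.01344 + 4.62·2) / 205 = 0.05821 mg/L.

0.0582 mg/L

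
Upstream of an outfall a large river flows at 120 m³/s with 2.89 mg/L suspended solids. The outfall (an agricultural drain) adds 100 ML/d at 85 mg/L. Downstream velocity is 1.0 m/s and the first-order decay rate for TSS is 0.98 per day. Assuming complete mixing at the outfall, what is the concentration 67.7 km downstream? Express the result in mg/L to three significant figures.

100 ML/d = 1.157 m³/s.
After complete mixing, C₀ = (1.157·85 + 120·2.89) / 121.2 = 3.674 mg/L.
Travel time t = 6.77e+04 m / 1.0 m/s = 6.77e+04 s = 0.7836 d.
C = 3.674·exp(−0.98·0.7836) = 3.674·0.464 = 1.705 mg/L.

1.70 mg/L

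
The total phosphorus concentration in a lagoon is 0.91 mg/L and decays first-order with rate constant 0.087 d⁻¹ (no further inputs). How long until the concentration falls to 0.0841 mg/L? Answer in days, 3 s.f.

t = ln(C₀/C)/k = ln(0.91/0.0841)/0.087 = 2.381/0.087 = 27.37 d.

27.4 d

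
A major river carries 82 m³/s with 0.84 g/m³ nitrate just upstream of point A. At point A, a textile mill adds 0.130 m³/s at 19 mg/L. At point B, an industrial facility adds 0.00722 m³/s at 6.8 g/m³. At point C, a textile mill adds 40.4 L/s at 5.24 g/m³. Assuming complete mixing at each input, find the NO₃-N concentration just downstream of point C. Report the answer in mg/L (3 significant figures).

0.871 mg/L

After input A: C = (82·0.84 + 0.13·19) / 82.13 = 0.8687 mg/L.
After input B: C = (82.13·0.8687 + 0.00722·6.8) / 82.14 = 0.8693 mg/L.
40.4 L/s = 0.0404 m³/s.
After input C: C = (82.14·0.8693 + 0.0404·5.24) / 82.18 = 0.8714 mg/L.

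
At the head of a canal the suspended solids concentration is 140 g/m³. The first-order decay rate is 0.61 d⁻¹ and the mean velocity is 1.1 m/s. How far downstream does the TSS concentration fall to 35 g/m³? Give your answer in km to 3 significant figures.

From C = C₀·e^(−kt), t = ln(C₀/C)/k = ln(140/35)/0.61 = 1.386/0.61 = 2.273 d.
Distance = v·t = 1.1 m/s × 1.964e+05 s = 2.16e+05 m = 216 km.

216 km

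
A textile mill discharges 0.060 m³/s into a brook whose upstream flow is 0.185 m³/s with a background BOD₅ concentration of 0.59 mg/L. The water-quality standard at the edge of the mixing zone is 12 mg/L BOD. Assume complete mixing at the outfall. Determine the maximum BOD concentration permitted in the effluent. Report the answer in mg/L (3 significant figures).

47.2 mg/L

Mass balance: 12·0.245 = 0.06·Cₑ + 0.185·0.59.
Cₑ = (2.94 − 0.1091) / 0.06 = 47.18 mg/L.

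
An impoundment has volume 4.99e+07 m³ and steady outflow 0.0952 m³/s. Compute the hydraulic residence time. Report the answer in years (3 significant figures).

Q = 0.0952 m³/s × 3.156e+07 s/yr = 3.004e+06 m³/yr.
Hydraulic residence time τ = V/Q = 4.99e+07/3.004e+06 = 16.61 yr.

16.6 yr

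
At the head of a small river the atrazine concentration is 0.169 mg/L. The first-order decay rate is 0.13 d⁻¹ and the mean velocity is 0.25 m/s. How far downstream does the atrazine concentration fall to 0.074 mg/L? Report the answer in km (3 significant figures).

137 km

From C = C₀·e^(−kt), t = ln(C₀/C)/k = ln(0.169/0.074)/0.13 = 0.8258/0.13 = 6.353 d.
Distance = v·t = 0.25 m/s × 5.489e+05 s = 1.372e+05 m = 137.2 km.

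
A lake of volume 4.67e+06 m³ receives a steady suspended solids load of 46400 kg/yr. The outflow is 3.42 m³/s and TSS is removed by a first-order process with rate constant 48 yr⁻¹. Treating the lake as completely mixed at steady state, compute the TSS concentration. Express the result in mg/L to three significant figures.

0.140 mg/L

Outflow Q = 3.42 m³/s × 3.156e+07 s/yr = 1.079e+08 m³/yr.
Steady-state CSTR mass balance: W = Q·C + k·V·C, so C = W/(Q + kV).
Q + kV = 1.079e+08 + 48·4.67e+06 = 3.321e+08 m³/yr.
C = 46400/3.321e+08 = 0.0001397 kg/m³ = 0.1397 mg/L.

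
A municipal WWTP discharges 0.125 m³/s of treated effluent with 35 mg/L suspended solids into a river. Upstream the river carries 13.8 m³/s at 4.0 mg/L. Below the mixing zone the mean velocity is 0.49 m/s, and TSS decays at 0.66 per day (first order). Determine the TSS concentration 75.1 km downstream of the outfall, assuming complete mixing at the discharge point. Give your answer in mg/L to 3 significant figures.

After complete mixing, C₀ = (0.125·35 + 13.8·4) / 13.93 = 4.278 mg/L.
Travel time t = 7.51e+04 m / 0.49 m/s = 1.533e+05 s = 1.774 d.
C = 4.278·exp(−0.66·1.774) = 4.278·0.3101 = 1.327 mg/L.

1.33 mg/L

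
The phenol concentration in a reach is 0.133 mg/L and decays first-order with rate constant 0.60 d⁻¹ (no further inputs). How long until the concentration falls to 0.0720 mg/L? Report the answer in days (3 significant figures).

1.02 d

t = ln(C₀/C)/k = ln(0.133/0.0720)/0.60 = 0.6137/0.60 = 1.023 d.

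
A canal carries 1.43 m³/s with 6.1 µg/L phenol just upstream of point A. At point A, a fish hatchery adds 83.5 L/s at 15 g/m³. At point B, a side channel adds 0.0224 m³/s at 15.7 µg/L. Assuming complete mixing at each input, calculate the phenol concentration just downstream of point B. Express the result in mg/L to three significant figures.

0.821 mg/L

6.1 µg/L = 0.0061 mg/L.
83.5 L/s = 0.0835 m³/s.
After input A: C = (1.43·0.0061 + 0.0835·15) / 1.513 = 0.8333 mg/L.
15.7 µg/L = 0.0157 mg/L.
After input B: C = (1.513·0.8333 + 0.0224·0.0157) / 1.536 = 0.8214 mg/L.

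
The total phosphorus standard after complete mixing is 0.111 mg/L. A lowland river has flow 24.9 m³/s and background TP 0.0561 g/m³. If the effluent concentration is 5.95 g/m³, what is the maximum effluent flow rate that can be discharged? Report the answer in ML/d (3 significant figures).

20.2 ML/d

Mass balance at complete mixing: C_std·(Q_w + Q_r) = Q_w·C_e + Q_r·C_b.
Rearranging, Q_w = Q_r·(C_std − C_b)/(C_e − C_std) = 24.9·(0.111 − 0.0561) / (5.95 − 0.111) = 0.2341 m³/s.
= 20.23 ML/d.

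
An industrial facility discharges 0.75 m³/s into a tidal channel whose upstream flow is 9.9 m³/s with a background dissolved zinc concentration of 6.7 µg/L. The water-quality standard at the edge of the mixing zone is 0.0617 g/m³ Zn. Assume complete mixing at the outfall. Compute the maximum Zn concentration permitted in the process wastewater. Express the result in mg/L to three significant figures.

0.788 mg/L

6.7 µg/L = 0.0067 mg/L.
Mass balance: 0.0617·10.65 = 0.75·Cₑ + 9.9·0.0067.
Cₑ = (0.6571 − 0.06633) / 0.75 = 0.7877 mg/L.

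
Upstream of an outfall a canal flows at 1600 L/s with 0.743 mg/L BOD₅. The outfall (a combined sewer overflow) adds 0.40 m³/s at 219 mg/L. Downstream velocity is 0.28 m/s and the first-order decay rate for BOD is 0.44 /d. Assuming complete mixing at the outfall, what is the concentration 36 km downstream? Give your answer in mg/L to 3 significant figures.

1600 L/s = 1.6 m³/s.
After complete mixing, C₀ = (0.4·219 + 1.6·0.743) / 2 = 44.39 mg/L.
Travel time t = 3.6e+04 m / 0.28 m/s = 1.286e+05 s = 1.488 d.
C = 44.39·exp(−0.44·1.488) = 44.39·0.5196 = 23.07 mg/L.

23.1 mg/L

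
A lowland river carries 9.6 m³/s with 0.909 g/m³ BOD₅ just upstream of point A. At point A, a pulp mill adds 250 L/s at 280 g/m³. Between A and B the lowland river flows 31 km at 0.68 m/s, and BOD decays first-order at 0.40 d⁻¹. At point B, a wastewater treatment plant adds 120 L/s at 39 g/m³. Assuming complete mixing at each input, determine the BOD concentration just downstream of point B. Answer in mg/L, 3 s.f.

250 L/s = 0.25 m³/s.
After input A: C = (9.6·0.909 + 0.25·280) / 9.85 = 7.993 mg/L.
Over the 31 km reach to input B (t = 4.559e+04 s = 0.5276 d), decay gives C = 7.993·exp(−0.40·0.5276) = 6.472 mg/L.
120 L/s = 0.12 m³/s.
After input B: C = (9.85·6.472 + 0.12·39) / 9.97 = 6.863 mg/L.

6.86 mg/L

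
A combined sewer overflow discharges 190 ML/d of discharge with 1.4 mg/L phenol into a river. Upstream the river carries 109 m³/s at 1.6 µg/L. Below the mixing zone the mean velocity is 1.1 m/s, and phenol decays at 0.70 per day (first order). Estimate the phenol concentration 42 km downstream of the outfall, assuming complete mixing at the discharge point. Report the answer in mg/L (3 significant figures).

0.0215 mg/L

190 ML/d = 2.199 m³/s.
1.6 µg/L = 0.0016 mg/L.
After complete mixing, C₀ = (2.199·1.4 + 109·0.0016) / 111.2 = 0.02925 mg/L.
Travel time t = 4.2e+04 m / 1.1 m/s = 3.818e+04 s = 0.4419 d.
C = 0.02925·exp(−0.70·0.4419) = 0.02925·0.7339 = 0.02147 mg/L.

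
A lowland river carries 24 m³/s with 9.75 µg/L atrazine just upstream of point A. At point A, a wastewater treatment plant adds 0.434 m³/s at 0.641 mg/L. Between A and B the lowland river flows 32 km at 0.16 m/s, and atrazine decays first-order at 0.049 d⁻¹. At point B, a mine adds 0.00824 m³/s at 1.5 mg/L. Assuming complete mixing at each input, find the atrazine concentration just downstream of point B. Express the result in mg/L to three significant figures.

0.0192 mg/L

9.75 µg/L = 0.00975 mg/L.
After input A: C = (24·0.00975 + 0.434·0.641) / 24.43 = 0.02096 mg/L.
Over the 32 km reach to input B (t = 2e+05 s = 2.315 d), decay gives C = 0.02096·exp(−0.049·2.315) = 0.01871 mg/L.
After input B: C = (24.43·0.01871 + 0.00824·1.5) / 24.44 = 0.01921 mg/L.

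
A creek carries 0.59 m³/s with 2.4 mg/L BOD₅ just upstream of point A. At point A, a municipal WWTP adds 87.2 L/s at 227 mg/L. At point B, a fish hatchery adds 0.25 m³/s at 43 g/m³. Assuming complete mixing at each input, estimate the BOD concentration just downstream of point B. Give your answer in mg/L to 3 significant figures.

34.5 mg/L

87.2 L/s = 0.0872 m³/s.
After input A: C = (0.59·2.4 + 0.0872·227) / 0.6772 = 31.32 mg/L.
After input B: C = (0.6772·31.32 + 0.25·43) / 0.9272 = 34.47 mg/L.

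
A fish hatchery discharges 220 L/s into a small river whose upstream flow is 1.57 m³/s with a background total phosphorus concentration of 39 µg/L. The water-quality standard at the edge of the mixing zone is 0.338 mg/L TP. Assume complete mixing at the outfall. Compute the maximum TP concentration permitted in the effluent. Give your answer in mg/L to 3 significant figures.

2.47 mg/L

220 L/s = 0.22 m³/s.
39 µg/L = 0.039 mg/L.
Mass balance: 0.338·1.79 = 0.22·Cₑ + 1.57·0.039.
Cₑ = (0.605 − 0.06123) / 0.22 = 2.472 mg/L.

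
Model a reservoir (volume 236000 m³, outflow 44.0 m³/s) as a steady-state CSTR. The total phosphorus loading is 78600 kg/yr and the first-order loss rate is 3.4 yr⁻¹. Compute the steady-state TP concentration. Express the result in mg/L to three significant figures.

Outflow Q = 44.0 m³/s × 3.156e+07 s/yr = 1.389e+09 m³/yr.
Steady-state CSTR mass balance: W = Q·C + k·V·C, so C = W/(Q + kV).
Q + kV = 1.389e+09 + 3.4·236000 = 1.389e+09 m³/yr.
C = 78600/1.389e+09 = 5.657e-05 kg/m³ = 0.05657 mg/L.

0.0566 mg/L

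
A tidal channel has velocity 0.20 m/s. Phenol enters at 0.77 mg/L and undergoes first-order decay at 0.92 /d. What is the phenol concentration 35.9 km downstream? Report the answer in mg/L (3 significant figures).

Travel time t = 35.9 km / 0.20 m/s = 3.59e+04/0.20 = 1.795e+05 s = 2.078 d.
First-order decay: C = 0.77·exp(−0.92·2.078) = 0.77·0.1479 = 0.1139 mg/L.

0.114 mg/L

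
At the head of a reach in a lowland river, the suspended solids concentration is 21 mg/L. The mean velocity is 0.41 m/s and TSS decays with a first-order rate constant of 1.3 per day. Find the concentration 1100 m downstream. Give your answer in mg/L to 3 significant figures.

20.2 mg/L

Travel time t = 1100 m / 0.41 m/s = 1100/0.41 = 2683 s = 0.03105 d.
First-order decay: C = 21·exp(−1.3·0.03105) = 21·0.9604 = 20.17 mg/L.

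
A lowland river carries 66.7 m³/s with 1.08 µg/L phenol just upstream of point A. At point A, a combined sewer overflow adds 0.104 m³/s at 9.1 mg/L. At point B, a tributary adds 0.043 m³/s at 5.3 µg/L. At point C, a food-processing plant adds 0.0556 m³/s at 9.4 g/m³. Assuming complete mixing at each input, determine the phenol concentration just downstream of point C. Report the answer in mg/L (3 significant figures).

1.08 µg/L = 0.00108 mg/L.
After input A: C = (66.7·0.00108 + 0.104·9.1) / 66.8 = 0.01525 mg/L.
5.3 µg/L = 0.0053 mg/L.
After input B: C = (66.8·0.01525 + 0.043·0.0053) / 66.85 = 0.01524 mg/L.
After input C: C = (66.85·0.01524 + 0.0556·9.4) / 66.9 = 0.02304 mg/L.

0.0230 mg/L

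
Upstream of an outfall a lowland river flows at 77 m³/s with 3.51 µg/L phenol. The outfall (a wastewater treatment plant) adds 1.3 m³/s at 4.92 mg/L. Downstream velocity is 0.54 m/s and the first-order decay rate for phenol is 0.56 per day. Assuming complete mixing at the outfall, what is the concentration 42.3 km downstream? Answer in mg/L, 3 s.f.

0.0512 mg/L

3.51 µg/L = 0.00351 mg/L.
After complete mixing, C₀ = (1.3·4.92 + 77·0.00351) / 78.3 = 0.08514 mg/L.
Travel time t = 4.23e+04 m / 0.54 m/s = 7.833e+04 s = 0.9066 d.
C = 0.08514·exp(−0.56·0.9066) = 0.08514·0.6019 = 0.05124 mg/L.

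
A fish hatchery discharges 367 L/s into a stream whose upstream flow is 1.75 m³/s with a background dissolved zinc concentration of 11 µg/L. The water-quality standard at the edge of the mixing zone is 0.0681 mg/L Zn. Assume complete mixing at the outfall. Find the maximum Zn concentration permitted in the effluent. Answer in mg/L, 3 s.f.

0.340 mg/L

367 L/s = 0.367 m³/s.
11 µg/L = 0.011 mg/L.
Mass balance: 0.0681·2.117 = 0.367·Cₑ + 1.75·0.011.
Cₑ = (0.1442 − 0.01925) / 0.367 = 0.3404 mg/L.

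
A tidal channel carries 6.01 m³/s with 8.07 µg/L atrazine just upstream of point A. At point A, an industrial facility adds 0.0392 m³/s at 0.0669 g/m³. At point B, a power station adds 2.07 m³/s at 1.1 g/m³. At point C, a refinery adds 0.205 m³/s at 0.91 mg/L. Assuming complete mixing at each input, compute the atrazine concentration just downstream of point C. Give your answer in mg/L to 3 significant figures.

8.07 µg/L = 0.00807 mg/L.
After input A: C = (6.01·0.00807 + 0.0392·0.0669) / 6.049 = 0.008451 mg/L.
After input B: C = (6.049·0.008451 + 2.07·1.1) / 8.119 = 0.2867 mg/L.
After input C: C = (8.119·0.2867 + 0.205·0.91) / 8.324 = 0.3021 mg/L.

0.302 mg/L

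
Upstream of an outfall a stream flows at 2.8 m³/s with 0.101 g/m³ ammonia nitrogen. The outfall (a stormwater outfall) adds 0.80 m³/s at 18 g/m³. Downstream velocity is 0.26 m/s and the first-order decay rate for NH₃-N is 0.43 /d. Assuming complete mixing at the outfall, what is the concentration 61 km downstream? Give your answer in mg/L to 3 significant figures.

1.27 mg/L

After complete mixing, C₀ = (0.8·18 + 2.8·0.101) / 3.6 = 4.079 mg/L.
Travel time t = 6.1e+04 m / 0.26 m/s = 2.346e+05 s = 2.715 d.
C = 4.079·exp(−0.43·2.715) = 4.079·0.3111 = 1.269 mg/L.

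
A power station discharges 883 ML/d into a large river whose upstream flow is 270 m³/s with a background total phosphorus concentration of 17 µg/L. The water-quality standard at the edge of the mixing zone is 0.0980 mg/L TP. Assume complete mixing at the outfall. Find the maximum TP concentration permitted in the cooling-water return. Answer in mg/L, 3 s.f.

2.24 mg/L

883 ML/d = 10.22 m³/s.
17 µg/L = 0.017 mg/L.
Mass balance: 0.098·280.2 = 10.22·Cₑ + 270·0.017.
Cₑ = (27.46 − 4.59) / 10.22 = 2.238 mg/L.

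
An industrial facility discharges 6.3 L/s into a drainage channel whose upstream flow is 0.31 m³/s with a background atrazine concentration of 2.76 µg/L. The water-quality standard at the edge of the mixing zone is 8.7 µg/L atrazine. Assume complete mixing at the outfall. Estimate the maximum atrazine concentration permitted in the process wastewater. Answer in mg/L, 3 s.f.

6.3 L/s = 0.0063 m³/s.
2.76 µg/L = 0.00276 mg/L.
8.7 µg/L = 0.0087 mg/L.
Mass balance: 0.0087·0.3163 = 0.0063·Cₑ + 0.31·0.00276.
Cₑ = (0.002752 − 0.0008556) / 0.0063 = 0.301 mg/L.

0.301 mg/L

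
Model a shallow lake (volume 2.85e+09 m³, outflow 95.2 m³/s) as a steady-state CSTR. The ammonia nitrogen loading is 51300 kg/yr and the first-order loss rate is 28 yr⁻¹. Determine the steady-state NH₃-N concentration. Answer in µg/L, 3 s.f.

0.620 µg/L

Outflow Q = 95.2 m³/s × 3.156e+07 s/yr = 3.004e+09 m³/yr.
Steady-state CSTR mass balance: W = Q·C + k·V·C, so C = W/(Q + kV).
Q + kV = 3.004e+09 + 28·2.85e+09 = 8.28e+10 m³/yr.
C = 51300/8.28e+10 = 6.195e-07 kg/m³ = 0.0006195 mg/L = 0.6195 µg/L.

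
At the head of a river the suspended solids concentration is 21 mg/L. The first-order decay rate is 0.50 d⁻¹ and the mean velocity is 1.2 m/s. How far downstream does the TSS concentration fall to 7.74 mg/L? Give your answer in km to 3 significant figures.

From C = C₀·e^(−kt), t = ln(C₀/C)/k = ln(21/7.74)/0.50 = 0.9981/0.50 = 1.996 d.
Distance = v·t = 1.2 m/s × 1.725e+05 s = 2.07e+05 m = 207 km.

207 km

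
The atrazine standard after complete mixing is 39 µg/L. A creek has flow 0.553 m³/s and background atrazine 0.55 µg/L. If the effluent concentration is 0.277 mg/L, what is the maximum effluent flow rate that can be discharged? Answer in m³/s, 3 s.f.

0.55 µg/L = 0.00055 mg/L.
39 µg/L = 0.039 mg/L.
Mass balance at complete mixing: C_std·(Q_w + Q_r) = Q_w·C_e + Q_r·C_b.
Rearranging, Q_w = Q_r·(C_std − C_b)/(C_e − C_std) = 0.553·(0.039 − 0.00055) / (0.277 − 0.039) = 0.08934 m³/s.

0.0893 m³/s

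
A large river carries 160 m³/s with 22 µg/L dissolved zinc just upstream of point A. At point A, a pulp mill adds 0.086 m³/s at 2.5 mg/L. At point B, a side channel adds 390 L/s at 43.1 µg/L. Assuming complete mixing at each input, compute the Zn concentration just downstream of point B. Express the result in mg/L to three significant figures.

22 µg/L = 0.022 mg/L.
After input A: C = (160·0.022 + 0.086·2.5) / 160.1 = 0.02333 mg/L.
390 L/s = 0.39 m³/s.
43.1 µg/L = 0.0431 mg/L.
After input B: C = (160.1·0.02333 + 0.39·0.0431) / 160.5 = 0.02338 mg/L.

0.0234 mg/L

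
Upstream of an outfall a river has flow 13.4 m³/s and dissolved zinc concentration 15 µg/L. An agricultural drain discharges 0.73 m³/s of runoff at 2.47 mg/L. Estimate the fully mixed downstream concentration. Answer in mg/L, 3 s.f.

15 µg/L = 0.015 mg/L.
Conservation of mass across the mixing zone: C = (0.73·2.47 + 13.4·0.015) / (0.73 + 13.4) = 2.004/14.13 = 0.1418 mg/L.

0.142 mg/L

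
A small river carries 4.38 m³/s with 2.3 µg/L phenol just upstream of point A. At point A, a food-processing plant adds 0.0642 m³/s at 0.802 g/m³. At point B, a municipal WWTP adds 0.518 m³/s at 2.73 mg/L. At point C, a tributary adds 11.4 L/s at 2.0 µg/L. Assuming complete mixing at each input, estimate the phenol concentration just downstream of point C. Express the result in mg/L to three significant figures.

0.297 mg/L

2.3 µg/L = 0.0023 mg/L.
After input A: C = (4.38·0.0023 + 0.0642·0.802) / 4.444 = 0.01385 mg/L.
After input B: C = (4.444·0.01385 + 0.518·2.73) / 4.962 = 0.2974 mg/L.
11.4 L/s = 0.0114 m³/s.
2.0 µg/L = 0.002 mg/L.
After input C: C = (4.962·0.2974 + 0.0114·0.002) / 4.974 = 0.2967 mg/L.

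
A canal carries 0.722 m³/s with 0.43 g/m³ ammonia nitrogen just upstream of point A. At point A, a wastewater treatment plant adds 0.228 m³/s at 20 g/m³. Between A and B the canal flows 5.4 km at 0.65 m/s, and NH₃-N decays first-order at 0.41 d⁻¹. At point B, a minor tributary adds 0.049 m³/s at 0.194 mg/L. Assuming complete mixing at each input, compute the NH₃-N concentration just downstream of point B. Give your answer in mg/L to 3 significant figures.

After input A: C = (0.722·0.43 + 0.228·20) / 0.95 = 5.127 mg/L.
Over the 5.4 km reach to input B (t = 8308 s = 0.09615 d), decay gives C = 5.127·exp(−0.41·0.09615) = 4.929 mg/L.
After input B: C = (0.95·4.929 + 0.049·0.194) / 0.999 = 4.696 mg/L.

4.70 mg/L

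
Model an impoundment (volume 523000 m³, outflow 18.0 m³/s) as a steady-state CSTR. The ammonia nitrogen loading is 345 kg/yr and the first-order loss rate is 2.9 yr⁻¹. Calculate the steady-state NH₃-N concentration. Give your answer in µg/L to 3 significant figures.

0.606 µg/L

Outflow Q = 18.0 m³/s × 3.156e+07 s/yr = 5.68e+08 m³/yr.
Steady-state CSTR mass balance: W = Q·C + k·V·C, so C = W/(Q + kV).
Q + kV = 5.68e+08 + 2.9·523000 = 5.696e+08 m³/yr.
C = 345/5.696e+08 = 6.057e-07 kg/m³ = 0.0006057 mg/L = 0.6057 µg/L.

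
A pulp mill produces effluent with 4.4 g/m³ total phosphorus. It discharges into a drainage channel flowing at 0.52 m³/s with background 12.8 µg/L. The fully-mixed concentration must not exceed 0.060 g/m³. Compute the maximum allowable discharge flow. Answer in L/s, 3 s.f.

5.66 L/s

12.8 µg/L = 0.0128 mg/L.
Mass balance at complete mixing: C_std·(Q_w + Q_r) = Q_w·C_e + Q_r·C_b.
Rearranging, Q_w = Q_r·(C_std − C_b)/(C_e − C_std) = 0.52·(0.06 − 0.0128) / (4.4 − 0.06) = 0.005655 m³/s.
= 5.655 L/s.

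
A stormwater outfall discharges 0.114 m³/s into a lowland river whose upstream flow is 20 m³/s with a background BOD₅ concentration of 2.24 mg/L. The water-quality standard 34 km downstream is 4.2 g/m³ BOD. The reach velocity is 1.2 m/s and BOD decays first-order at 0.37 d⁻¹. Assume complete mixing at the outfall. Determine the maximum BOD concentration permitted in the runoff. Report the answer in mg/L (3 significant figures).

Travel time to the compliance point: t = 3.4e+04/1.2 = 2.833e+04 s = 0.3279 d; decay factor exp(−0.37·0.3279) = 0.8857.
So the concentration just after mixing may be at most 4.2/0.8857 = 4.742 mg/L.
Mass balance: 4.742·20.11 = 0.114·Cₑ + 20·2.24.
Cₑ = (95.38 − 44.8) / 0.114 = 443.7 mg/L.

444 mg/L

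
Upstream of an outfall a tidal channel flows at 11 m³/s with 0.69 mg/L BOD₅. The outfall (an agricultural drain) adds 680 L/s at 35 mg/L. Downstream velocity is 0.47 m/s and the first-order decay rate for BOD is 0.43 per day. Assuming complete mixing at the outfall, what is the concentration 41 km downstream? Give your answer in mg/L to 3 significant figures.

680 L/s = 0.68 m³/s.
After complete mixing, C₀ = (0.68·35 + 11·0.69) / 11.68 = 2.688 mg/L.
Travel time t = 4.1e+04 m / 0.47 m/s = 8.723e+04 s = 1.01 d.
C = 2.688·exp(−0.43·1.01) = 2.688·0.6478 = 1.741 mg/L.

1.74 mg/L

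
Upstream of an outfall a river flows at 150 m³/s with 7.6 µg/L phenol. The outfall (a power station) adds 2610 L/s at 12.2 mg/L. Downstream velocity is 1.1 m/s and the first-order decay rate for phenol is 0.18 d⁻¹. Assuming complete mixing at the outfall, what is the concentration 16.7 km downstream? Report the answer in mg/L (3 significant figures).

0.209 mg/L

2610 L/s = 2.61 m³/s.
7.6 µg/L = 0.0076 mg/L.
After complete mixing, C₀ = (2.61·12.2 + 150·0.0076) / 152.6 = 0.2161 mg/L.
Travel time t = 1.67e+04 m / 1.1 m/s = 1.518e+04 s = 0.1757 d.
C = 0.2161·exp(−0.18·0.1757) = 0.2161·0.9689 = 0.2094 mg/L.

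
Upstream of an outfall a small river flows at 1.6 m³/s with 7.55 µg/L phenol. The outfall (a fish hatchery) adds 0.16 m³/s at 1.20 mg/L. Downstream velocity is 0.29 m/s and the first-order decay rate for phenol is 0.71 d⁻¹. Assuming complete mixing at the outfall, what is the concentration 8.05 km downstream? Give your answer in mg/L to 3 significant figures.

0.0923 mg/L

7.55 µg/L = 0.00755 mg/L.
After complete mixing, C₀ = (0.16·1.2 + 1.6·0.00755) / 1.76 = 0.116 mg/L.
Travel time t = 8050 m / 0.29 m/s = 2.776e+04 s = 0.3213 d.
C = 0.116·exp(−0.71·0.3213) = 0.116·0.796 = 0.0923 mg/L.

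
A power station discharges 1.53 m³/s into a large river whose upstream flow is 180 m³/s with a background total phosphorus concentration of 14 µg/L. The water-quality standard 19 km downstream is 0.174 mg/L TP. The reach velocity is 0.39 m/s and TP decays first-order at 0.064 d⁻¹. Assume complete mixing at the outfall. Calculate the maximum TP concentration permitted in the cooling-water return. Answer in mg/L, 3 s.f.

14 µg/L = 0.014 mg/L.
Travel time to the compliance point: t = 1.9e+04/0.39 = 4.872e+04 s = 0.5639 d; decay factor exp(−0.064·0.5639) = 0.9646.
So the concentration just after mixing may be at most 0.174/0.9646 = 0.1804 mg/L.
Mass balance: 0.1804·181.5 = 1.53·Cₑ + 180·0.014.
Cₑ = (32.75 − 2.52) / 1.53 = 19.76 mg/L.

19.8 mg/L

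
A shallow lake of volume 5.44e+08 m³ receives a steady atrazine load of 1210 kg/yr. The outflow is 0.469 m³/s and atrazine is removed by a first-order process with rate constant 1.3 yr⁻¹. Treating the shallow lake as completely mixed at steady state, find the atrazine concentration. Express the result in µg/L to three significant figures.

1.68 µg/L

Outflow Q = 0.469 m³/s × 3.156e+07 s/yr = 1.48e+07 m³/yr.
Steady-state CSTR mass balance: W = Q·C + k·V·C, so C = W/(Q + kV).
Q + kV = 1.48e+07 + 1.3·5.44e+08 = 7.22e+08 m³/yr.
C = 1210/7.22e+08 = 1.676e-06 kg/m³ = 0.001676 mg/L = 1.676 µg/L.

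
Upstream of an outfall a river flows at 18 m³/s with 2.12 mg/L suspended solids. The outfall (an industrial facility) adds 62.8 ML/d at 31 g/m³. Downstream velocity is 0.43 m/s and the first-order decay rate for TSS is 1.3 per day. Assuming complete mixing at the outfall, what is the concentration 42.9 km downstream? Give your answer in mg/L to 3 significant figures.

0.722 mg/L

62.8 ML/d = 0.7269 m³/s.
After complete mixing, C₀ = (0.7269·31 + 18·2.12) / 18.73 = 3.241 mg/L.
Travel time t = 4.29e+04 m / 0.43 m/s = 9.977e+04 s = 1.155 d.
C = 3.241·exp(−1.3·1.155) = 3.241·0.2229 = 0.7223 mg/L.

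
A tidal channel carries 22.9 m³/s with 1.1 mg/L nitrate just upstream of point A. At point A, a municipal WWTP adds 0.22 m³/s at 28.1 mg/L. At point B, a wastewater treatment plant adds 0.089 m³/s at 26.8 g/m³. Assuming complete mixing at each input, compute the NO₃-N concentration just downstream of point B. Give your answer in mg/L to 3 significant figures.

After input A: C = (22.9·1.1 + 0.22·28.1) / 23.12 = 1.357 mg/L.
After input B: C = (23.12·1.357 + 0.089·26.8) / 23.21 = 1.454 mg/L.

1.45 mg/L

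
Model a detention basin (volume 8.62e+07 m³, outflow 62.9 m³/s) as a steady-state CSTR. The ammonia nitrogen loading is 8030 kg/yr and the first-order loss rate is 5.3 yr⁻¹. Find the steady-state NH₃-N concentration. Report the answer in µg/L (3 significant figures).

3.29 µg/L

Outflow Q = 62.9 m³/s × 3.156e+07 s/yr = 1.985e+09 m³/yr.
Steady-state CSTR mass balance: W = Q·C + k·V·C, so C = W/(Q + kV).
Q + kV = 1.985e+09 + 5.3·8.62e+07 = 2.442e+09 m³/yr.
C = 8030/2.442e+09 = 3.289e-06 kg/m³ = 0.003289 mg/L = 3.289 µg/L.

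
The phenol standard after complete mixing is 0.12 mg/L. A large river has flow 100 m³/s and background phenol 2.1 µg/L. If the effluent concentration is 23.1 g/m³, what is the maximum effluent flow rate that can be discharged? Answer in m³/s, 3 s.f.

2.1 µg/L = 0.0021 mg/L.
Mass balance at complete mixing: C_std·(Q_w + Q_r) = Q_w·C_e + Q_r·C_b.
Rearranging, Q_w = Q_r·(C_std − C_b)/(C_e − C_std) = 100·(0.12 − 0.0021) / (23.1 − 0.12) = 0.5131 m³/s.

0.513 m³/s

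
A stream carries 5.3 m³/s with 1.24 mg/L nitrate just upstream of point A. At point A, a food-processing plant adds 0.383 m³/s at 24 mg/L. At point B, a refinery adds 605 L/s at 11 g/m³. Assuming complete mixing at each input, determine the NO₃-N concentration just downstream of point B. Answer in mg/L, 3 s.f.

3.57 mg/L

After input A: C = (5.3·1.24 + 0.383·24) / 5.683 = 2.774 mg/L.
605 L/s = 0.605 m³/s.
After input B: C = (5.683·2.774 + 0.605·11) / 6.288 = 3.565 mg/L.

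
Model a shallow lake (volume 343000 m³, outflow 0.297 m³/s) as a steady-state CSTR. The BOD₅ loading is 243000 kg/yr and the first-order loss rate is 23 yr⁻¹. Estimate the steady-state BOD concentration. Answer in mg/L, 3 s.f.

Outflow Q = 0.297 m³/s × 3.156e+07 s/yr = 9.373e+06 m³/yr.
Steady-state CSTR mass balance: W = Q·C + k·V·C, so C = W/(Q + kV).
Q + kV = 9.373e+06 + 23·343000 = 1.726e+07 m³/yr.
C = 243000/1.726e+07 = 0.01408 kg/m³ = 14.08 mg/L.

14.1 mg/L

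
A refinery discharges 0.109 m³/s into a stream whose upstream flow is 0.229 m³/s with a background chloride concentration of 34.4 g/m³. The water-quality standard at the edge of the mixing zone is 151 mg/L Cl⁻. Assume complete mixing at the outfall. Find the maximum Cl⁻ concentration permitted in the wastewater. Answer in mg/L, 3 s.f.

396 mg/L

Mass balance: 151·0.338 = 0.109·Cₑ + 0.229·34.4.
Cₑ = (51.04 − 7.878) / 0.109 = 396 mg/L.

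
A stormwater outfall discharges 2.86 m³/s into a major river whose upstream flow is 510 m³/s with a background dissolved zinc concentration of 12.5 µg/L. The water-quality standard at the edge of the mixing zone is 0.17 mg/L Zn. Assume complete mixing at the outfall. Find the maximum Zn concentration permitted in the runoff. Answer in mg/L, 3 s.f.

28.3 mg/L

12.5 µg/L = 0.0125 mg/L.
Mass balance: 0.17·512.9 = 2.86·Cₑ + 510·0.0125.
Cₑ = (87.19 − 6.375) / 2.86 = 28.26 mg/L.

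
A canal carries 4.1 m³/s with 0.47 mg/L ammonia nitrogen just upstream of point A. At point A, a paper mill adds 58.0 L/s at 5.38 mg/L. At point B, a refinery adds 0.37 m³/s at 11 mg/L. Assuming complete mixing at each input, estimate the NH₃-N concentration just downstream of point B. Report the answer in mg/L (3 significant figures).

1.39 mg/L

58.0 L/s = 0.058 m³/s.
After input A: C = (4.1·0.47 + 0.058·5.38) / 4.158 = 0.5385 mg/L.
After input B: C = (4.158·0.5385 + 0.37·11) / 4.528 = 1.393 mg/L.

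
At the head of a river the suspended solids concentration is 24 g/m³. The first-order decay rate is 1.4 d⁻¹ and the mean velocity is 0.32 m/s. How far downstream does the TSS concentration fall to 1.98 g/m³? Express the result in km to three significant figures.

49.3 km

From C = C₀·e^(−kt), t = ln(C₀/C)/k = ln(24/1.98)/1.4 = 2.495/1.4 = 1.782 d.
Distance = v·t = 0.32 m/s × 1.54e+05 s = 4.927e+04 m = 49.27 km.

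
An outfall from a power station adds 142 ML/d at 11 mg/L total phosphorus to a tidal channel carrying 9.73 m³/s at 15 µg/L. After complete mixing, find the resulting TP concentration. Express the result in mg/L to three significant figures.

142 ML/d = 1.644 m³/s.
15 µg/L = 0.015 mg/L.
Flow-weighted mixing gives C = (1.644·11 + 9.73·0.015) / (1.644 + 9.73) = 18.22/11.37 = 1.602 mg/L.

1.60 mg/L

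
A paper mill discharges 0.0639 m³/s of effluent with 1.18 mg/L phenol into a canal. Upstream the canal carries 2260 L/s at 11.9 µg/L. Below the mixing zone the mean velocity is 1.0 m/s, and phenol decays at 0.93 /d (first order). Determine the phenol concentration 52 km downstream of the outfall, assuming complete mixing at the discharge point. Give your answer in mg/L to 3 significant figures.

2260 L/s = 2.26 m³/s.
11.9 µg/L = 0.0119 mg/L.
After complete mixing, C₀ = (0.0639·1.18 + 2.26·0.0119) / 2.324 = 0.04402 mg/L.
Travel time t = 5.2e+04 m / 1.0 m/s = 5.2e+04 s = 0.6019 d.
C = 0.04402·exp(−0.93·0.6019) = 0.04402·0.5714 = 0.02515 mg/L.

0.0252 mg/L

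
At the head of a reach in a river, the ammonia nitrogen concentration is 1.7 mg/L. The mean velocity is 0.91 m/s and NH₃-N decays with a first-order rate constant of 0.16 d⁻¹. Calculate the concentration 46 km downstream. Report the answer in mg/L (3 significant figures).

Travel time t = 46 km / 0.91 m/s = 4.6e+04/0.91 = 5.055e+04 s = 0.5851 d.
First-order decay: C = 1.7·exp(−0.16·0.5851) = 1.7·0.9106 = 1.548 mg/L.

1.55 mg/L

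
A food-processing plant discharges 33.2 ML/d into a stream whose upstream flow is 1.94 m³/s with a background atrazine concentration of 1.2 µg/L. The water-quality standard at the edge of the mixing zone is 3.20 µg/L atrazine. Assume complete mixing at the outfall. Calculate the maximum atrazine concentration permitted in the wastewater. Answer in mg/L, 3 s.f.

33.2 ML/d = 0.3843 m³/s.
1.2 µg/L = 0.0012 mg/L.
3.20 µg/L = 0.0032 mg/L.
Mass balance: 0.0032·2.324 = 0.3843·Cₑ + 1.94·0.0012.
Cₑ = (0.007438 − 0.002328) / 0.3843 = 0.0133 mg/L.

0.0133 mg/L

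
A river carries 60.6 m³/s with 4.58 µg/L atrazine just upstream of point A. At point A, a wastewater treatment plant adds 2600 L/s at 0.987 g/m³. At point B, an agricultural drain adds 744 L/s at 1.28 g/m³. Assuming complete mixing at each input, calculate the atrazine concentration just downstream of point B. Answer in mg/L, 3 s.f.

4.58 µg/L = 0.00458 mg/L.
2600 L/s = 2.6 m³/s.
After input A: C = (60.6·0.00458 + 2.6·0.987) / 63.2 = 0.045 mg/L.
744 L/s = 0.744 m³/s.
After input B: C = (63.2·0.045 + 0.744·1.28) / 63.94 = 0.05937 mg/L.

0.0594 mg/L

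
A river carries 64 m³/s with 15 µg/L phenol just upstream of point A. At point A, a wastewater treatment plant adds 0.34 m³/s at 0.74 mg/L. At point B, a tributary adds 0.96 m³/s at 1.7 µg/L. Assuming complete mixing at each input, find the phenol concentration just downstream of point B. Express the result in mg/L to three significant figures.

15 µg/L = 0.015 mg/L.
After input A: C = (64·0.015 + 0.34·0.74) / 64.34 = 0.01883 mg/L.
1.7 µg/L = 0.0017 mg/L.
After input B: C = (64.34·0.01883 + 0.96·0.0017) / 65.3 = 0.01858 mg/L.

0.0186 mg/L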